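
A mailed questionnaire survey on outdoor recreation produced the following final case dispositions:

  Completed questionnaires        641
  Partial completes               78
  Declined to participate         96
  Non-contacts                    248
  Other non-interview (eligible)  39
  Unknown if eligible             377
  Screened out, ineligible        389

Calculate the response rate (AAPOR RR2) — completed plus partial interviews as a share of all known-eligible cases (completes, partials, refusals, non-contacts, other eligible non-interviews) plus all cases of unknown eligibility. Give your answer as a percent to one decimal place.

Num → 641 + 78 = 719
Base → 641 + 78 + 96 + 248 + 39 + 377 = 1479
RR2 = 719 / 1479 = 0.4861

48.6%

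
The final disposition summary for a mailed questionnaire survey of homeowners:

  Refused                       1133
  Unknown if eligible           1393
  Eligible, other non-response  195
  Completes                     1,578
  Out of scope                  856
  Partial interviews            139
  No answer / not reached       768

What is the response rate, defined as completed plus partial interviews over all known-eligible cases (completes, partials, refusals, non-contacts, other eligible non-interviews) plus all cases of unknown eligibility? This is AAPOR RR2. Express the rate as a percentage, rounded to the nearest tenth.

33.0%

Top → 1578 + 139 = 1717
Denom → 1578 + 139 + 1133 + 768 + 195 + 1393 = 5206
RR2 = 1717 / 5206 = 0.3298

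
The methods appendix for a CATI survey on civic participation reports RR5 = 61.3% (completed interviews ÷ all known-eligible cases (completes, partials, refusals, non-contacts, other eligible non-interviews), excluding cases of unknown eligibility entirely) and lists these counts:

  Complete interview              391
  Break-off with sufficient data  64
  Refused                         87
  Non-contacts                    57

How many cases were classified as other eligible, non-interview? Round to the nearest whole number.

39

RR5 = 391 / D = 0.613
D = 391 / 0.613 = 637.8
Rest of base = 599
other eligible, non-interview = 637.8 − 599 ≈ 39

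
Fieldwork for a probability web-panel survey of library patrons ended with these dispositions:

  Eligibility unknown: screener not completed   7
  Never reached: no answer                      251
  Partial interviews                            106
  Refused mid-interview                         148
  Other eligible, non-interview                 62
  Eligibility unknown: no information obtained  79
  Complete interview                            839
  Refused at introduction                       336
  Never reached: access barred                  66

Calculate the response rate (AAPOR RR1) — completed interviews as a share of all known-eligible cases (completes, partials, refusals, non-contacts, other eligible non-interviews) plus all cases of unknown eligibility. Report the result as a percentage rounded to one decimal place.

Refusal or break-off = 336 + 148 = 484
No contact after all attempts = 251 + 66 = 317
Unknown if eligible = 7 + 79 = 86
Num: 839
Denom: 839 + 106 + 484 + 317 + 62 + 86 = 1894
RR1 = 839 / 1894 = 0.4430

44.3%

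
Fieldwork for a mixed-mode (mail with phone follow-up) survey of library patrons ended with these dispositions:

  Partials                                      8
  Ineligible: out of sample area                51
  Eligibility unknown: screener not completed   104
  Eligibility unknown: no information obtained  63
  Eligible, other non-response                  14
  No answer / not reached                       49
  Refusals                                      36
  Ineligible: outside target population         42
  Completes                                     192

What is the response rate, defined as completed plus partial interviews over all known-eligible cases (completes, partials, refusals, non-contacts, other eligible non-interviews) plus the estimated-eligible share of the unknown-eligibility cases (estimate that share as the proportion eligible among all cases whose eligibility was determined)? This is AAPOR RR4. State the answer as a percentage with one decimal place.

Unknown if eligible = 104 + 63 = 167
Screened out, ineligible = 42 + 51 = 93
Numerator = 192 + 8 = 200
Known eligible = 192 + 8 + 36 + 49 + 14 = 299
e = 299 / (299 + 93) = 299 / 392 = 0.7628
Eligible share of unknowns = 0.7628 × 167 = 127.39
Denominator = 299 + 127.39 = 426.39
RR4 = 200 / 426.39 = 0.4691

46.9%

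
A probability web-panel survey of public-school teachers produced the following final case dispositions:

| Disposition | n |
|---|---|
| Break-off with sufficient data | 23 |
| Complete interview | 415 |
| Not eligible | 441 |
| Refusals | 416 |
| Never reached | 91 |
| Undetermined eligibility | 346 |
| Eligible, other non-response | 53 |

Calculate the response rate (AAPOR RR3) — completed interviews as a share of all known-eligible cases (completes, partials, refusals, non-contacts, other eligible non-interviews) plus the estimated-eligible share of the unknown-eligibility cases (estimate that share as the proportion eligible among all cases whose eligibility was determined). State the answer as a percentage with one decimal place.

33.5%

Num: 415
Eligible (known): 415 + 23 + 416 + 91 + 53 = 998
e = 998 / (998 + 441) = 998 / 1439 = 0.6935
e × U: 0.6935 × 346 = 239.95
Denominator: 998 + 239.95 = 1237.95
RR3 = 415 / 1237.95 = 0.3352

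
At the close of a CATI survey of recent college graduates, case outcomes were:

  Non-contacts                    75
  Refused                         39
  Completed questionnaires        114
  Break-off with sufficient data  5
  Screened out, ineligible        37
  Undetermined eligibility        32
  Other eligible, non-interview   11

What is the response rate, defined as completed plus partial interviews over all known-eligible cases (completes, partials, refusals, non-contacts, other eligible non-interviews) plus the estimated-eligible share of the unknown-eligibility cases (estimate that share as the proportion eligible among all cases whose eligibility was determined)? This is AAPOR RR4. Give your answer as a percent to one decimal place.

Top: 114 + 5 = 119
Eligible (known): 114 + 5 + 39 + 75 + 11 = 244
e = 244 / (244 + 37) = 244 / 281 = 0.8683
Eligible share of unknowns: 0.8683 × 32 = 27.79
Base: 244 + 27.79 = 271.79
RR4 = 119 / 271.79 = 0.4378

43.8%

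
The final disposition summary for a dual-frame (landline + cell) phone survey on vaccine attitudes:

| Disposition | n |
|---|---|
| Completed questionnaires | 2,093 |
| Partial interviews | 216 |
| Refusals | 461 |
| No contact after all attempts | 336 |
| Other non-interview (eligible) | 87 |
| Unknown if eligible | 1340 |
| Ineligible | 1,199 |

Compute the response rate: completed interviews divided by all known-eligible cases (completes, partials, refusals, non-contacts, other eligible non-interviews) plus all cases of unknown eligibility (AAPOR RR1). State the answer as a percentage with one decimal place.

Top → 2093
Denominator → 2093 + 216 + 461 + 336 + 87 + 1340 = 4533
RR1 = 2093 / 4533 = 0.4617

46.2%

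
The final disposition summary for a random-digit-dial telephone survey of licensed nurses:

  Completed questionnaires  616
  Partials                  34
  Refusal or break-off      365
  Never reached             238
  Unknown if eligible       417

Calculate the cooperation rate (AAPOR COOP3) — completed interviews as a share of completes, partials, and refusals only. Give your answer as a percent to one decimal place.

Numerator = 616
Denominator = 616 + 34 + 365 = 1015
COOP3 = 616 / 1015 = 0.6069

60.7%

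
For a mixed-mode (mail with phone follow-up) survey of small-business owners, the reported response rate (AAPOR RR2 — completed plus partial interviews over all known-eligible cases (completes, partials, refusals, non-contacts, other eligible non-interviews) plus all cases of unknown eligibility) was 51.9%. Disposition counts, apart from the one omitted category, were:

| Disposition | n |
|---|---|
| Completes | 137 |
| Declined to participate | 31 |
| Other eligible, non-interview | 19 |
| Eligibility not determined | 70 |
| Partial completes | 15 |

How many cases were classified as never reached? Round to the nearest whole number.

21

Top = 137 + 15 = 152
RR2 = 152 / D = 0.519
D = 152 / 0.519 = 292.9
Rest of base = 272
never reached = 292.9 − 272 ≈ 21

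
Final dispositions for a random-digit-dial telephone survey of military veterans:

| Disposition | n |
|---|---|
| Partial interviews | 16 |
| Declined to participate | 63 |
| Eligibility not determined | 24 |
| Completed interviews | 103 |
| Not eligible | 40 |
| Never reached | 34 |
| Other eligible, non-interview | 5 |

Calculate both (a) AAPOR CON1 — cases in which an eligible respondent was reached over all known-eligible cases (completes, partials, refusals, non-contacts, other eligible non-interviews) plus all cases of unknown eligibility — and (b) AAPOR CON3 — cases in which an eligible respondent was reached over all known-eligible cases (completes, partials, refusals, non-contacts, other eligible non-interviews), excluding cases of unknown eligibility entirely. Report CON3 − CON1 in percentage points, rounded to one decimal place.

Numerator = 103 + 16 + 63 + 5 = 187
Denominator = 103 + 16 + 63 + 34 + 5 + 24 = 245
CON1 = 187 / 245 = 0.7633
Denominator = 103 + 16 + 63 + 34 + 5 = 221
CON3 = 187 / 221 = 0.8462
Difference = 84.62 − 76.33 = 8.29 percentage points

8.3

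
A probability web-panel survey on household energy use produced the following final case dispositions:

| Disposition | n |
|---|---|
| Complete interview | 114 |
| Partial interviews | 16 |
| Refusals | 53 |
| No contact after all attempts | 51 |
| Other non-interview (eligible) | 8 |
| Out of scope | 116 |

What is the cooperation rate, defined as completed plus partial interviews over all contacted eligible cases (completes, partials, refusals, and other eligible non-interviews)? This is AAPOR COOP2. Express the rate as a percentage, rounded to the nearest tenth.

Numerator: 114 + 16 = 130
Base: 114 + 16 + 53 + 8 = 191
COOP2 = 130 / 191 = 0.6806

68.1%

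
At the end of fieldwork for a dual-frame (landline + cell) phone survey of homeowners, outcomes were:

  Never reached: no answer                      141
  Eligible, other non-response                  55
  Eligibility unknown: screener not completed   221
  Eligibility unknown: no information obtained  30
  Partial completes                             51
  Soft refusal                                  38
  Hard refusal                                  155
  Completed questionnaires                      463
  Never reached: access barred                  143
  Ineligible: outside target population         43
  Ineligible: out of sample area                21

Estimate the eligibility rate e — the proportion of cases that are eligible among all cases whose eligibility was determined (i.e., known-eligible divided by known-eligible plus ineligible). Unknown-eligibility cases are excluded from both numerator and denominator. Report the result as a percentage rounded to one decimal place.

94.2%

Refusals = 155 + 38 = 193
Non-contacts = 141 + 143 = 284
Unknown eligibility = 221 + 30 = 251
Screened out, ineligible = 43 + 21 = 64
Known eligible → 463 + 51 + 193 + 284 + 55 = 1046
e = 1046 / (1046 + 64) = 1046 / 1110 = 0.9423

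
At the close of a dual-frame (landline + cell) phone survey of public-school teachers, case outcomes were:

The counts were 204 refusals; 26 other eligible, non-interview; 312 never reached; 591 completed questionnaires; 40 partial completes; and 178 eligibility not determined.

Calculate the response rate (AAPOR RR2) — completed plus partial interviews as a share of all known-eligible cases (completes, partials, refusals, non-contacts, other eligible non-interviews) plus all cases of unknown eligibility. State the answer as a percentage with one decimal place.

Num: 591 + 40 = 631
Denominator: 591 + 40 + 204 + 312 + 26 + 178 = 1351
RR2 = 631 / 1351 = 0.4671

46.7%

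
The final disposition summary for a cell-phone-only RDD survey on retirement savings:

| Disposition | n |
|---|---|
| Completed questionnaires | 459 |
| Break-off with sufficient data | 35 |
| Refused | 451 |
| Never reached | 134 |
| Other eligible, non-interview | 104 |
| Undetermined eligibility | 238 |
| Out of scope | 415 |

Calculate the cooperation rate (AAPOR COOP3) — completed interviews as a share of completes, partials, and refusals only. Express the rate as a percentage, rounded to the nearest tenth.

Num → 459
Denom → 459 + 35 + 451 = 945
COOP3 = 459 / 945 = 0.4857

48.6%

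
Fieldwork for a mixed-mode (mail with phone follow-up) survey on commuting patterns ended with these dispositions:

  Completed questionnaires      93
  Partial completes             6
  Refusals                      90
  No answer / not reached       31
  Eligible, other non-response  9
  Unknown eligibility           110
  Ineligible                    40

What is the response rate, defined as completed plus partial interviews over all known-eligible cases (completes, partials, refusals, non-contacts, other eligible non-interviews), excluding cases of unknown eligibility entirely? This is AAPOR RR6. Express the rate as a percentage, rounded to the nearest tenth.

43.2%

Num: 93 + 6 = 99
Denominator: 93 + 6 + 90 + 31 + 9 = 229
RR6 = 99 / 229 = 0.4323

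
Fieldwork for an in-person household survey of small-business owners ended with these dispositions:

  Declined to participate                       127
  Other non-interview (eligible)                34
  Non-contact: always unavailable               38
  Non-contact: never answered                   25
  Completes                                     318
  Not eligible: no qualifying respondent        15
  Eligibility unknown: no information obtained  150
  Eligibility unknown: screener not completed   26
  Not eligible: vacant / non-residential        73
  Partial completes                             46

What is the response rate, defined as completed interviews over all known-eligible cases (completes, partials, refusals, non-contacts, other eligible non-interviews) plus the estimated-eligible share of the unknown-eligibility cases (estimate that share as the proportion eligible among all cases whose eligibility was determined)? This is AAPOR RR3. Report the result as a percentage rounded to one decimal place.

42.9%

Never reached = 25 + 38 = 63
Unknown if eligible = 26 + 150 = 176
Screened out, ineligible = 15 + 73 = 88
Num → 318
Known eligible → 318 + 46 + 127 + 63 + 34 = 588
e = 588 / (588 + 88) = 588 / 676 = 0.8698
Eligible share of unknowns → 0.8698 × 176 = 153.08
Denominator → 588 + 153.08 = 741.08
RR3 = 318 / 741.08 = 0.4291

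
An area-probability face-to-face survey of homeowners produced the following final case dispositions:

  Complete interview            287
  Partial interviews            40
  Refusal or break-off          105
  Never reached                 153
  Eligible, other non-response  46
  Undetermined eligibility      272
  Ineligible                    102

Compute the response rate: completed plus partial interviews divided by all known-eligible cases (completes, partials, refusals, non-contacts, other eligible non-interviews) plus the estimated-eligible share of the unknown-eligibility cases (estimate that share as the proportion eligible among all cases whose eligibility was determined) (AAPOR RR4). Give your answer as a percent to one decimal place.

Num → 287 + 40 = 327
Eligible (known) → 287 + 40 + 105 + 153 + 46 = 631
e = 631 / (631 + 102) = 631 / 733 = 0.8608
Estimated eligible among unknowns → 0.8608 × 272 = 234.14
Base → 631 + 234.14 = 865.14
RR4 = 327 / 865.14 = 0.3780

37.8%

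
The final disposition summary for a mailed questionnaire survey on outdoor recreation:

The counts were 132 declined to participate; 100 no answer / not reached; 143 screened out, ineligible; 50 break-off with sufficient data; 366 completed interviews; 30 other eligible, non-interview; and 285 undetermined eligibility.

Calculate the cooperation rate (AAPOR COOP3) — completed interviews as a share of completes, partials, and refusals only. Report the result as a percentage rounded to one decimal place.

Top: 366
Denom: 366 + 50 + 132 = 548
COOP3 = 366 / 548 = 0.6679

66.8%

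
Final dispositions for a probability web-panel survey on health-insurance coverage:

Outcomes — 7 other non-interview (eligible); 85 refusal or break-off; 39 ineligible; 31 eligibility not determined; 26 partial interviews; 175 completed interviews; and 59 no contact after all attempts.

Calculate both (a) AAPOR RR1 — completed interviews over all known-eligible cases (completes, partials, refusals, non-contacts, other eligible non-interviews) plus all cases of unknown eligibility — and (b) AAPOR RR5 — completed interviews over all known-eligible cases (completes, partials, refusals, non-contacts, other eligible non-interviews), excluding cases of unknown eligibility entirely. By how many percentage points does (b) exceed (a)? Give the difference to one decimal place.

Numerator = 175
Base = 175 + 26 + 85 + 59 + 7 + 31 = 383
RR1 = 175 / 383 = 0.4569
Base = 175 + 26 + 85 + 59 + 7 = 352
RR5 = 175 / 352 = 0.4972
Difference = 49.72 − 45.69 = 4.03 percentage points

4.0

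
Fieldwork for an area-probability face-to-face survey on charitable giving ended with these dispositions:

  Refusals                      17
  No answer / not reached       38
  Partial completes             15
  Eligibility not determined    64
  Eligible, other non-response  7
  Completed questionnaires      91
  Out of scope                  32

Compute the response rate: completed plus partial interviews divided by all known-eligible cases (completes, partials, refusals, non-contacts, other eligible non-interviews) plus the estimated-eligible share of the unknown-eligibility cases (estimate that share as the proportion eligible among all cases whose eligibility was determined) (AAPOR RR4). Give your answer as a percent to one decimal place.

Numerator = 91 + 15 = 106
Eligible (known) = 91 + 15 + 17 + 38 + 7 = 168
e = 168 / (168 + 32) = 168 / 200 = 0.8400
e × U = 0.8400 × 64 = 53.76
Base = 168 + 53.76 = 221.76
RR4 = 106 / 221.76 = 0.4780

47.8%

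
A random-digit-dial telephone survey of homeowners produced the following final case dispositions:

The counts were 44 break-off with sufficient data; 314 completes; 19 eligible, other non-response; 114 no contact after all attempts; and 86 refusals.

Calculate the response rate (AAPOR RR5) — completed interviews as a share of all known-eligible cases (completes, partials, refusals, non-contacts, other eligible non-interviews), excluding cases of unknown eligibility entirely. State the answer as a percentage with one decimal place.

54.4%

Num = 314
Denom = 314 + 44 + 86 + 114 + 19 = 577
RR5 = 314 / 577 = 0.5442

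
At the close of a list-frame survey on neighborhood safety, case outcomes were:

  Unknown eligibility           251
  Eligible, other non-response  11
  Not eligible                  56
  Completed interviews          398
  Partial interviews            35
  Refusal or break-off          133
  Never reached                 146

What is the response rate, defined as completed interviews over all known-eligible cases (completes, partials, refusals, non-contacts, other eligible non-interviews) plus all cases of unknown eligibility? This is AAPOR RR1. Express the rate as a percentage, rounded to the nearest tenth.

40.9%

Top → 398
Base → 398 + 35 + 133 + 146 + 11 + 251 = 974
RR1 = 398 / 974 = 0.4086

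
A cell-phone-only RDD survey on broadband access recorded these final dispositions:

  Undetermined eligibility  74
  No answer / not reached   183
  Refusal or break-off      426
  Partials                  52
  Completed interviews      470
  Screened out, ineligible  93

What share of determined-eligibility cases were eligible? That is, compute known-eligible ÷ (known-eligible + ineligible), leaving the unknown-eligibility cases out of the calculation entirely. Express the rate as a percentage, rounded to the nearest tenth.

92.4%

Determined eligible: 470 + 52 + 426 + 183 = 1131
e = 1131 / (1131 + 93) = 1131 / 1224 = 0.9240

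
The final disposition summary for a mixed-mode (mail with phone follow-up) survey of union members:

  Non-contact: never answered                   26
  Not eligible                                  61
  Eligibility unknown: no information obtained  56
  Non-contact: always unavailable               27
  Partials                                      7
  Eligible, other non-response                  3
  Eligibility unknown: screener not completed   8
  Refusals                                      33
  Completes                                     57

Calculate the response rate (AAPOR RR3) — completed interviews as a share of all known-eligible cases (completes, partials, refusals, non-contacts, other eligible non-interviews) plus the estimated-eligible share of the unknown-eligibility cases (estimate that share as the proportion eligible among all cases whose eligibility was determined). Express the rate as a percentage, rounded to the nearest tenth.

No answer / not reached = 26 + 27 = 53
Unknown eligibility = 8 + 56 = 64
Numerator: 57
Determined eligible: 57 + 7 + 33 + 53 + 3 = 153
e = 153 / (153 + 61) = 153 / 214 = 0.7150
e × U: 0.7150 × 64 = 45.76
Denominator: 153 + 45.76 = 198.76
RR3 = 57 / 198.76 = 0.2868

28.7%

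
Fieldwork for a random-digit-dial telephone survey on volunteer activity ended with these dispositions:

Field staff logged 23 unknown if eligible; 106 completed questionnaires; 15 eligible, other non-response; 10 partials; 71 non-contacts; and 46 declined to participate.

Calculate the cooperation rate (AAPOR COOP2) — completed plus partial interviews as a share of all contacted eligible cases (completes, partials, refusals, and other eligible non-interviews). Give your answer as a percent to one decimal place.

Num → 106 + 10 = 116
Base → 106 + 10 + 46 + 15 = 177
COOP2 = 116 / 177 = 0.6554

65.5%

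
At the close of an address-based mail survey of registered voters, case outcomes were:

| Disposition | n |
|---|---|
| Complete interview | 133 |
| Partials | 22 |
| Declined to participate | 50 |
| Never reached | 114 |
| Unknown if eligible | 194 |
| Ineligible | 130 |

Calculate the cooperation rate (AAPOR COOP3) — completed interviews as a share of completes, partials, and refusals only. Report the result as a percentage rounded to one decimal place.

64.9%

Top → 133
Denominator → 133 + 22 + 50 = 205
COOP3 = 133 / 205 = 0.6488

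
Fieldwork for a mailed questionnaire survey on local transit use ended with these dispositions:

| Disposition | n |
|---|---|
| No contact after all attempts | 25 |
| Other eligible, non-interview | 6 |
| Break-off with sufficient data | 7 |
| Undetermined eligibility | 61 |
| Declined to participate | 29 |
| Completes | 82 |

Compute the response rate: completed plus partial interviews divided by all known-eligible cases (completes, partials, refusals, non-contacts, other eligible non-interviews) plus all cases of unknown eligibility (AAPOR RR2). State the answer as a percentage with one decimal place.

Numerator: 82 + 7 = 89
Base: 82 + 7 + 29 + 25 + 6 + 61 = 210
RR2 = 89 / 210 = 0.4238

42.4%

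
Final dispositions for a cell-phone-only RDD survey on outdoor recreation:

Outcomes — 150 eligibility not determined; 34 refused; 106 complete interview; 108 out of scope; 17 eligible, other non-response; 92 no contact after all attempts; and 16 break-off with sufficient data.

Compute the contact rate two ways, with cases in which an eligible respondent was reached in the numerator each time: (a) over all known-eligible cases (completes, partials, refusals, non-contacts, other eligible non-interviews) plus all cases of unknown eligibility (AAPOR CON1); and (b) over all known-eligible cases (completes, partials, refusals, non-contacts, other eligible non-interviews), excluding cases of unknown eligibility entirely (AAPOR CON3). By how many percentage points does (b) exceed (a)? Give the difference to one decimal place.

Numerator: 106 + 16 + 34 + 17 = 173
Base: 106 + 16 + 34 + 92 + 17 + 150 = 415
CON1 = 173 / 415 = 0.4169
Base: 106 + 16 + 34 + 92 + 17 = 265
CON3 = 173 / 265 = 0.6528
Difference = 65.28 − 41.69 = 23.59 percentage points

23.6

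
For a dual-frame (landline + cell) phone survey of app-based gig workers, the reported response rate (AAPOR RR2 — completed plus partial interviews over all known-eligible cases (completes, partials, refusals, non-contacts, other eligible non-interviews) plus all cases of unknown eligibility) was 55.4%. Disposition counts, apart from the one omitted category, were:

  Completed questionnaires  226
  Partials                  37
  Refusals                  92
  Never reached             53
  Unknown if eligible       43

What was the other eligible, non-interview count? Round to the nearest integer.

Top → 226 + 37 = 263
RR2 = 263 / D = 0.554
D = 263 / 0.554 = 474.7
Remaining denominator categories sum to 451
other eligible, non-interview = 474.7 − 451 ≈ 24

24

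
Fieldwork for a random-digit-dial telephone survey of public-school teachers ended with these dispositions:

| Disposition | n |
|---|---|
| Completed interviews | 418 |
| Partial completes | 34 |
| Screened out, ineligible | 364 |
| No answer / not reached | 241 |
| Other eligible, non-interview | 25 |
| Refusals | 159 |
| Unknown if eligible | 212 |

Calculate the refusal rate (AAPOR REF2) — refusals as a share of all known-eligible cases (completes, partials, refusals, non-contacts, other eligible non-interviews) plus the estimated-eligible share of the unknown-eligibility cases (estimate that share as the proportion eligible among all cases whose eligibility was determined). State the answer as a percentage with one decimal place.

Numerator: 159
Determined eligible: 418 + 34 + 159 + 241 + 25 = 877
e = 877 / (877 + 364) = 877 / 1241 = 0.7067
Estimated eligible among unknowns: 0.7067 × 212 = 149.82
Denominator: 877 + 149.82 = 1026.82
REF2 = 159 / 1026.82 = 0.1548

15.5%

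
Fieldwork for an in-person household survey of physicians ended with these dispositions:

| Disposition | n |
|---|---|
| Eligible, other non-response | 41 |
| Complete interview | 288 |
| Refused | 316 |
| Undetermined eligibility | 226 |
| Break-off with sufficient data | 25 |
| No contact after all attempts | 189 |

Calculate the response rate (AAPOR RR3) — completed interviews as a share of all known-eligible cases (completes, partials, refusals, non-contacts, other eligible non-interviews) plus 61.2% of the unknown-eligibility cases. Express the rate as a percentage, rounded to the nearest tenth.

28.9%

Num: 288
Determined eligible: 288 + 25 + 316 + 189 + 41 = 859
Eligible share of unknowns: 0.6120 × 226 = 138.31
Denominator: 859 + 138.31 = 997.31
RR3 = 288 / 997.31 = 0.2888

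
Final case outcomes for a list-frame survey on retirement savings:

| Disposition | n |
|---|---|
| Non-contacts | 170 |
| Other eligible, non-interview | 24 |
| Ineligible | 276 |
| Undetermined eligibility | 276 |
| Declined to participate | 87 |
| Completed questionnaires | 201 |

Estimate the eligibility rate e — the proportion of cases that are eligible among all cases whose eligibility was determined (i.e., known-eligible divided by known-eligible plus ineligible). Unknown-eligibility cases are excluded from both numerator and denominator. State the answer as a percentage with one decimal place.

63.6%

Determined eligible: 201 + 87 + 170 + 24 = 482
e = 482 / (482 + 276) = 482 / 758 = 0.6359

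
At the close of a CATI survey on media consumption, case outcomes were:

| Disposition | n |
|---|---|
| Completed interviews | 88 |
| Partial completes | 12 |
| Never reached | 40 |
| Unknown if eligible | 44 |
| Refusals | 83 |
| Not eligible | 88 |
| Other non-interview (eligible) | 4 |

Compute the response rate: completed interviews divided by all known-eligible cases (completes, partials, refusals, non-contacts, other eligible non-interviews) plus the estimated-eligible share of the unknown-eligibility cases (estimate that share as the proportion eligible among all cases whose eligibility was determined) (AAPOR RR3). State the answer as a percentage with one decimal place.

34.0%

Numerator: 88
Known eligible: 88 + 12 + 83 + 40 + 4 = 227
e = 227 / (227 + 88) = 227 / 315 = 0.7206
e × U: 0.7206 × 44 = 31.71
Denominator: 227 + 31.71 = 258.71
RR3 = 88 / 258.71 = 0.3401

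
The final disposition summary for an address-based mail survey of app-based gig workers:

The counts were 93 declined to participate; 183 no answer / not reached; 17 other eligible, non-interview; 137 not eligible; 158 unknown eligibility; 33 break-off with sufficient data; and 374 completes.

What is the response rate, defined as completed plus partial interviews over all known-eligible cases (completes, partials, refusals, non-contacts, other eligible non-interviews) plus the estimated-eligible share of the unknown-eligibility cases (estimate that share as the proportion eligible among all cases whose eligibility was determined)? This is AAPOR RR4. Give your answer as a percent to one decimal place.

48.9%

Top → 374 + 33 = 407
Eligible (known) → 374 + 33 + 93 + 183 + 17 = 700
e = 700 / (700 + 137) = 700 / 837 = 0.8363
e × U → 0.8363 × 158 = 132.14
Denom → 700 + 132.14 = 832.14
RR4 = 407 / 832.14 = 0.4891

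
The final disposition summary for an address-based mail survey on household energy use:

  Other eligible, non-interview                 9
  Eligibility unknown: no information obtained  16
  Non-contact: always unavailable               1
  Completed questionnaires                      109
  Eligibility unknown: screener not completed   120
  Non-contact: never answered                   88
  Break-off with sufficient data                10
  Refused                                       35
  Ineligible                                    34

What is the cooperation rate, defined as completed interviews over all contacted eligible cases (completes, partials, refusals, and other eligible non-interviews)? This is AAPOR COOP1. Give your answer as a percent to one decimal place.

66.9%

No contact after all attempts = 88 + 1 = 89
Unknown eligibility = 120 + 16 = 136
Numerator → 109
Base → 109 + 10 + 35 + 9 = 163
COOP1 = 109 / 163 = 0.6687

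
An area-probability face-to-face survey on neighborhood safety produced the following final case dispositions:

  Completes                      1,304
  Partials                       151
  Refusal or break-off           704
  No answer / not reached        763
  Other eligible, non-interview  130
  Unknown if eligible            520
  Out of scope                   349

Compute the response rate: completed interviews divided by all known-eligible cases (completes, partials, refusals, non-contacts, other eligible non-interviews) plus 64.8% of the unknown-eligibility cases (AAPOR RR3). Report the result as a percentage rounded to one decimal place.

Num = 1304
Determined eligible = 1304 + 151 + 704 + 763 + 130 = 3052
e × U = 0.6480 × 520 = 336.96
Denominator = 3052 + 336.96 = 3388.96
RR3 = 1304 / 3388.96 = 0.3848

38.5%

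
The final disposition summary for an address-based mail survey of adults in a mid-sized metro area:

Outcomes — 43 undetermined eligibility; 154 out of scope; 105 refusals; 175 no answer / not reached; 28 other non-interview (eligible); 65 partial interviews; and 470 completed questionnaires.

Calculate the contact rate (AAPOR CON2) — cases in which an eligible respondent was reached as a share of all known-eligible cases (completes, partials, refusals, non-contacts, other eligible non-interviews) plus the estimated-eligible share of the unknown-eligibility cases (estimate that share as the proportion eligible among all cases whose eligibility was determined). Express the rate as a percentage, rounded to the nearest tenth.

76.0%

Numerator → 470 + 65 + 105 + 28 = 668
Determined eligible → 470 + 65 + 105 + 175 + 28 = 843
e = 843 / (843 + 154) = 843 / 997 = 0.8455
Eligible share of unknowns → 0.8455 × 43 = 36.36
Denom → 843 + 36.36 = 879.36
CON2 = 668 / 879.36 = 0.7596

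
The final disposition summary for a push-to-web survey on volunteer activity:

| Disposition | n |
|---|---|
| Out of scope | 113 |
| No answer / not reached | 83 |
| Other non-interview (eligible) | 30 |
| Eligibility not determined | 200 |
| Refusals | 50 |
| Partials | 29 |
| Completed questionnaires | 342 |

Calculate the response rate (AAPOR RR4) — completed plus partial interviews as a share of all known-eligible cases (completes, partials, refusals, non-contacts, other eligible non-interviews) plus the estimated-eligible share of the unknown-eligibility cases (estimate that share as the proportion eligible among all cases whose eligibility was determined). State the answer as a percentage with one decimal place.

Numerator = 342 + 29 = 371
Determined eligible = 342 + 29 + 50 + 83 + 30 = 534
e = 534 / (534 + 113) = 534 / 647 = 0.8253
Estimated eligible among unknowns = 0.8253 × 200 = 165.06
Denom = 534 + 165.06 = 699.06
RR4 = 371 / 699.06 = 0.5307

53.1%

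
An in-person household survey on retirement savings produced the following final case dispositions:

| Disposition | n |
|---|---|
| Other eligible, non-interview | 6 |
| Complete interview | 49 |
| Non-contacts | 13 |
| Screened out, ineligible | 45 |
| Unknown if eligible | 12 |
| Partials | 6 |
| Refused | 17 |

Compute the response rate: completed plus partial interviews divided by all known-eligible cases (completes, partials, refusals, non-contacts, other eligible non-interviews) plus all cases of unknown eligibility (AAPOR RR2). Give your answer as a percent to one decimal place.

53.4%

Top: 49 + 6 = 55
Denominator: 49 + 6 + 17 + 13 + 6 + 12 = 103
RR2 = 55 / 103 = 0.5340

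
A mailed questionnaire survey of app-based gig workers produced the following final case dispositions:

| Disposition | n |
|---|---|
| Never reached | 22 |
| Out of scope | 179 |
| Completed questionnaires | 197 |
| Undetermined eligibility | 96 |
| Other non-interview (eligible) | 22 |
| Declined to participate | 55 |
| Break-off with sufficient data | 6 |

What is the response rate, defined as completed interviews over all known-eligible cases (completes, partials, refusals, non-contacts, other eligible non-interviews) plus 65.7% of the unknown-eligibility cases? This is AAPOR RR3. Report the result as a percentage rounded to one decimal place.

54.0%

Numerator = 197
Known eligible = 197 + 6 + 55 + 22 + 22 = 302
e × U = 0.6570 × 96 = 63.07
Base = 302 + 63.07 = 365.07
RR3 = 197 / 365.07 = 0.5396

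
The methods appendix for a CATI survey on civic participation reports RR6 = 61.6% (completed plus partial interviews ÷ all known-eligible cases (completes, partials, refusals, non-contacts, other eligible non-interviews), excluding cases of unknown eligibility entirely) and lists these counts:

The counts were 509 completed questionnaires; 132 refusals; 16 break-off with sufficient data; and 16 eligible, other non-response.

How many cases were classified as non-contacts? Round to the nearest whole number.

Top = 509 + 16 = 525
RR6 = 525 / D = 0.616
D = 525 / 0.616 = 852.3
Rest of base = 673
non-contacts = 852.3 − 673 ≈ 179

179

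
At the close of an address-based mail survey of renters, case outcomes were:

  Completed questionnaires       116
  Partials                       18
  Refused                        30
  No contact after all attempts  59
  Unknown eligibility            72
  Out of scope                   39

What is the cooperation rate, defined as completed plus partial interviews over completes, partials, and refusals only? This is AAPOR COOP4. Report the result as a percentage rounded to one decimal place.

81.7%

Top: 116 + 18 = 134
Denominator: 116 + 18 + 30 = 164
COOP4 = 134 / 164 = 0.8171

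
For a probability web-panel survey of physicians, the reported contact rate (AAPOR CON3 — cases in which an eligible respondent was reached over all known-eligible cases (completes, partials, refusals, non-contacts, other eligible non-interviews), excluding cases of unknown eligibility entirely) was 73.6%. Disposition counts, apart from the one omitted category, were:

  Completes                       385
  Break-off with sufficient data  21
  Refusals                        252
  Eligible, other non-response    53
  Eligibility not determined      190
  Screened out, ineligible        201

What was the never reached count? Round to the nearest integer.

255

Top = 385 + 21 + 252 + 53 = 711
CON3 = 711 / D = 0.736
D = 711 / 0.736 = 966.0
Remaining denominator categories sum to 711
never reached = 966.0 − 711 ≈ 255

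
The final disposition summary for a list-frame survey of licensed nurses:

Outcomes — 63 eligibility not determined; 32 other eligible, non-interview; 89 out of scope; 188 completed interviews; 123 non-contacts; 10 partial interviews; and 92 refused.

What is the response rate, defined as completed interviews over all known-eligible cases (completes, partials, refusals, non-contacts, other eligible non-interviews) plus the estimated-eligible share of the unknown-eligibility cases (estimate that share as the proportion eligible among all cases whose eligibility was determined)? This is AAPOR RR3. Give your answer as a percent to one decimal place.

37.8%

Numerator = 188
Eligible (known) = 188 + 10 + 92 + 123 + 32 = 445
e = 445 / (445 + 89) = 445 / 534 = 0.8333
e × U = 0.8333 × 63 = 52.50
Base = 445 + 52.50 = 497.50
RR3 = 188 / 497.50 = 0.3779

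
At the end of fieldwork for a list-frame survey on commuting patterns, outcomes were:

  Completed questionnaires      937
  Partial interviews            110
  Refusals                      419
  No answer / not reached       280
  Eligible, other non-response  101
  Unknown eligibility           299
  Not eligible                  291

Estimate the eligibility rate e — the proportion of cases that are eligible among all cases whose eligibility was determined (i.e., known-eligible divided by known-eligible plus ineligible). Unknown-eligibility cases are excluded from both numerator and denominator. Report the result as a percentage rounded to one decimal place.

Determined eligible: 937 + 110 + 419 + 280 + 101 = 1847
e = 1847 / (1847 + 291) = 1847 / 2138 = 0.8639

86.4%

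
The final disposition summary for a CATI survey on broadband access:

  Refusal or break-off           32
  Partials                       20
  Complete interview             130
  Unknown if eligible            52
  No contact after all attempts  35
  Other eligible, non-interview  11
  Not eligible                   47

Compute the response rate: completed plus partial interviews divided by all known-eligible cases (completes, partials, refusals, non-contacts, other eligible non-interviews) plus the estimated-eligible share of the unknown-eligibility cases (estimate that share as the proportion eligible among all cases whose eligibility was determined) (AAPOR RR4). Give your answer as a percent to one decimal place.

Numerator: 130 + 20 = 150
Eligible (known): 130 + 20 + 32 + 35 + 11 = 228
e = 228 / (228 + 47) = 228 / 275 = 0.8291
Estimated eligible among unknowns: 0.8291 × 52 = 43.11
Base: 228 + 43.11 = 271.11
RR4 = 150 / 271.11 = 0.5533

55.3%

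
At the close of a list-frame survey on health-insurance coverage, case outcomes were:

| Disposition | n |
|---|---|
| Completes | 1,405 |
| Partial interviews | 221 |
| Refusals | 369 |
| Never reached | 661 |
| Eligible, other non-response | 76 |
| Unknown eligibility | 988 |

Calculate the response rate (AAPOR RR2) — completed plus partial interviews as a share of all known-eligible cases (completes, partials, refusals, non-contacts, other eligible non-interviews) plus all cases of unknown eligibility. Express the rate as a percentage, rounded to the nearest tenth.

43.7%

Num = 1405 + 221 = 1626
Denominator = 1405 + 221 + 369 + 661 + 76 + 988 = 3720
RR2 = 1626 / 3720 = 0.4371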